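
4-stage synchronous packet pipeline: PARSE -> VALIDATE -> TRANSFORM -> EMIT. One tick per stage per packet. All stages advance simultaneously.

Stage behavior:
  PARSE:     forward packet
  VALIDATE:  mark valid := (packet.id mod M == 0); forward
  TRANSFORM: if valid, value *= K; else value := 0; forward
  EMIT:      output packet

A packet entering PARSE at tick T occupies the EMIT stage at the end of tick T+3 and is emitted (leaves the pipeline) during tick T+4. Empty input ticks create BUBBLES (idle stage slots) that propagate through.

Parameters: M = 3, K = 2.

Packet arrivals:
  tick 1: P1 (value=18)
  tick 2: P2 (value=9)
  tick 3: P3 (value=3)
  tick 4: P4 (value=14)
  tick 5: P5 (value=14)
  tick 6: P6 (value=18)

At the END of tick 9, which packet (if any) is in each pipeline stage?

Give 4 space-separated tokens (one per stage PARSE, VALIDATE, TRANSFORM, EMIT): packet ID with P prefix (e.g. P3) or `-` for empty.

Tick 1: [PARSE:P1(v=18,ok=F), VALIDATE:-, TRANSFORM:-, EMIT:-] out:-; in:P1
Tick 2: [PARSE:P2(v=9,ok=F), VALIDATE:P1(v=18,ok=F), TRANSFORM:-, EMIT:-] out:-; in:P2
Tick 3: [PARSE:P3(v=3,ok=F), VALIDATE:P2(v=9,ok=F), TRANSFORM:P1(v=0,ok=F), EMIT:-] out:-; in:P3
Tick 4: [PARSE:P4(v=14,ok=F), VALIDATE:P3(v=3,ok=T), TRANSFORM:P2(v=0,ok=F), EMIT:P1(v=0,ok=F)] out:-; in:P4
Tick 5: [PARSE:P5(v=14,ok=F), VALIDATE:P4(v=14,ok=F), TRANSFORM:P3(v=6,ok=T), EMIT:P2(v=0,ok=F)] out:P1(v=0); in:P5
Tick 6: [PARSE:P6(v=18,ok=F), VALIDATE:P5(v=14,ok=F), TRANSFORM:P4(v=0,ok=F), EMIT:P3(v=6,ok=T)] out:P2(v=0); in:P6
Tick 7: [PARSE:-, VALIDATE:P6(v=18,ok=T), TRANSFORM:P5(v=0,ok=F), EMIT:P4(v=0,ok=F)] out:P3(v=6); in:-
Tick 8: [PARSE:-, VALIDATE:-, TRANSFORM:P6(v=36,ok=T), EMIT:P5(v=0,ok=F)] out:P4(v=0); in:-
Tick 9: [PARSE:-, VALIDATE:-, TRANSFORM:-, EMIT:P6(v=36,ok=T)] out:P5(v=0); in:-
At end of tick 9: ['-', '-', '-', 'P6']

Answer: - - - P6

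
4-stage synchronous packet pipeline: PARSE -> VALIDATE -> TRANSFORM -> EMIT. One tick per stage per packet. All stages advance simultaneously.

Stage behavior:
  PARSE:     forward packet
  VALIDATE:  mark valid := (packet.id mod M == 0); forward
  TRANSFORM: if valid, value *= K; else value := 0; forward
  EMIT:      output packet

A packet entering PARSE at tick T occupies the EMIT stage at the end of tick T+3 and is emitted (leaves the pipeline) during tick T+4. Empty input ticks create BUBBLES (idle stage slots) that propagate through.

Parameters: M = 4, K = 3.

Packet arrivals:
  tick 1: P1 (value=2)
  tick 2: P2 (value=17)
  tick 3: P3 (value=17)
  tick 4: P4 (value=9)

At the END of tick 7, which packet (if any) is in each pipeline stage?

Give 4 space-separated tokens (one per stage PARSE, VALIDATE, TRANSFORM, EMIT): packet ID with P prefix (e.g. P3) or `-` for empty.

Tick 1: [PARSE:P1(v=2,ok=F), VALIDATE:-, TRANSFORM:-, EMIT:-] out:-; in:P1
Tick 2: [PARSE:P2(v=17,ok=F), VALIDATE:P1(v=2,ok=F), TRANSFORM:-, EMIT:-] out:-; in:P2
Tick 3: [PARSE:P3(v=17,ok=F), VALIDATE:P2(v=17,ok=F), TRANSFORM:P1(v=0,ok=F), EMIT:-] out:-; in:P3
Tick 4: [PARSE:P4(v=9,ok=F), VALIDATE:P3(v=17,ok=F), TRANSFORM:P2(v=0,ok=F), EMIT:P1(v=0,ok=F)] out:-; in:P4
Tick 5: [PARSE:-, VALIDATE:P4(v=9,ok=T), TRANSFORM:P3(v=0,ok=F), EMIT:P2(v=0,ok=F)] out:P1(v=0); in:-
Tick 6: [PARSE:-, VALIDATE:-, TRANSFORM:P4(v=27,ok=T), EMIT:P3(v=0,ok=F)] out:P2(v=0); in:-
Tick 7: [PARSE:-, VALIDATE:-, TRANSFORM:-, EMIT:P4(v=27,ok=T)] out:P3(v=0); in:-
At end of tick 7: ['-', '-', '-', 'P4']

Answer: - - - P4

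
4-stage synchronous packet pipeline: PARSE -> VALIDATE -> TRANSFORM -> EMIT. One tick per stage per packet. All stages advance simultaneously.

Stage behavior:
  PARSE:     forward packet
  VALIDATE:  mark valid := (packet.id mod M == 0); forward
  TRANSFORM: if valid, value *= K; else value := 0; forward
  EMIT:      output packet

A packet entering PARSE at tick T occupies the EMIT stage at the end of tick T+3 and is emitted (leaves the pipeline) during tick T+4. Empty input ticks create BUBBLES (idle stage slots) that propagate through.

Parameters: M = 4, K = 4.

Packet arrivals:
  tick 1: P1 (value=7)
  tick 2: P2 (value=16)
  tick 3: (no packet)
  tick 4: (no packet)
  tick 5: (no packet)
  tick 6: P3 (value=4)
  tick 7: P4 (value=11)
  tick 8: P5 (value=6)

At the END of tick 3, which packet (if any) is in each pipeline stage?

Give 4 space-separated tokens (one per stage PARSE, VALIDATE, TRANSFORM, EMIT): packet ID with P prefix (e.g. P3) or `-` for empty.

Tick 1: [PARSE:P1(v=7,ok=F), VALIDATE:-, TRANSFORM:-, EMIT:-] out:-; in:P1
Tick 2: [PARSE:P2(v=16,ok=F), VALIDATE:P1(v=7,ok=F), TRANSFORM:-, EMIT:-] out:-; in:P2
Tick 3: [PARSE:-, VALIDATE:P2(v=16,ok=F), TRANSFORM:P1(v=0,ok=F), EMIT:-] out:-; in:-
At end of tick 3: ['-', 'P2', 'P1', '-']

Answer: - P2 P1 -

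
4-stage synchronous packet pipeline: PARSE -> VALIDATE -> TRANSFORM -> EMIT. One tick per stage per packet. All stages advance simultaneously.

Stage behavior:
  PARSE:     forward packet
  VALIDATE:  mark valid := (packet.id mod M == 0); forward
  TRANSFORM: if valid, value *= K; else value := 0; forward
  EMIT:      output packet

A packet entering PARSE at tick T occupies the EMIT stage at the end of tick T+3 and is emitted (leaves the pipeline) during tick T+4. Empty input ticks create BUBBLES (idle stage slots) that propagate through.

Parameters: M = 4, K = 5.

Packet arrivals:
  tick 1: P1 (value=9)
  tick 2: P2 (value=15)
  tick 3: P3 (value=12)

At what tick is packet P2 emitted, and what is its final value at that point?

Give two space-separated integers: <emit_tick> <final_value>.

Tick 1: [PARSE:P1(v=9,ok=F), VALIDATE:-, TRANSFORM:-, EMIT:-] out:-; in:P1
Tick 2: [PARSE:P2(v=15,ok=F), VALIDATE:P1(v=9,ok=F), TRANSFORM:-, EMIT:-] out:-; in:P2
Tick 3: [PARSE:P3(v=12,ok=F), VALIDATE:P2(v=15,ok=F), TRANSFORM:P1(v=0,ok=F), EMIT:-] out:-; in:P3
Tick 4: [PARSE:-, VALIDATE:P3(v=12,ok=F), TRANSFORM:P2(v=0,ok=F), EMIT:P1(v=0,ok=F)] out:-; in:-
Tick 5: [PARSE:-, VALIDATE:-, TRANSFORM:P3(v=0,ok=F), EMIT:P2(v=0,ok=F)] out:P1(v=0); in:-
Tick 6: [PARSE:-, VALIDATE:-, TRANSFORM:-, EMIT:P3(v=0,ok=F)] out:P2(v=0); in:-
Tick 7: [PARSE:-, VALIDATE:-, TRANSFORM:-, EMIT:-] out:P3(v=0); in:-
P2: arrives tick 2, valid=False (id=2, id%4=2), emit tick 6, final value 0

Answer: 6 0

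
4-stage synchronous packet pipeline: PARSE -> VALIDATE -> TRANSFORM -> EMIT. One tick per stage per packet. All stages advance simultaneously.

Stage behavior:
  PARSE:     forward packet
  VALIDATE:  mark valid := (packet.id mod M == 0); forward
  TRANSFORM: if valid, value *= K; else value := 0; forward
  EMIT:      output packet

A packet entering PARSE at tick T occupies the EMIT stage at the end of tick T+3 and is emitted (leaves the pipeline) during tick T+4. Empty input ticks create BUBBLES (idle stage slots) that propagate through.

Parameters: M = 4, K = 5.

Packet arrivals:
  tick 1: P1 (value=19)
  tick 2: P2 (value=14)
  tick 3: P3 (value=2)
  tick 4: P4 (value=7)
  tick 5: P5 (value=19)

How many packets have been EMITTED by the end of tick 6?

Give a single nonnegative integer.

Answer: 2

Derivation:
Tick 1: [PARSE:P1(v=19,ok=F), VALIDATE:-, TRANSFORM:-, EMIT:-] out:-; in:P1
Tick 2: [PARSE:P2(v=14,ok=F), VALIDATE:P1(v=19,ok=F), TRANSFORM:-, EMIT:-] out:-; in:P2
Tick 3: [PARSE:P3(v=2,ok=F), VALIDATE:P2(v=14,ok=F), TRANSFORM:P1(v=0,ok=F), EMIT:-] out:-; in:P3
Tick 4: [PARSE:P4(v=7,ok=F), VALIDATE:P3(v=2,ok=F), TRANSFORM:P2(v=0,ok=F), EMIT:P1(v=0,ok=F)] out:-; in:P4
Tick 5: [PARSE:P5(v=19,ok=F), VALIDATE:P4(v=7,ok=T), TRANSFORM:P3(v=0,ok=F), EMIT:P2(v=0,ok=F)] out:P1(v=0); in:P5
Tick 6: [PARSE:-, VALIDATE:P5(v=19,ok=F), TRANSFORM:P4(v=35,ok=T), EMIT:P3(v=0,ok=F)] out:P2(v=0); in:-
Emitted by tick 6: ['P1', 'P2']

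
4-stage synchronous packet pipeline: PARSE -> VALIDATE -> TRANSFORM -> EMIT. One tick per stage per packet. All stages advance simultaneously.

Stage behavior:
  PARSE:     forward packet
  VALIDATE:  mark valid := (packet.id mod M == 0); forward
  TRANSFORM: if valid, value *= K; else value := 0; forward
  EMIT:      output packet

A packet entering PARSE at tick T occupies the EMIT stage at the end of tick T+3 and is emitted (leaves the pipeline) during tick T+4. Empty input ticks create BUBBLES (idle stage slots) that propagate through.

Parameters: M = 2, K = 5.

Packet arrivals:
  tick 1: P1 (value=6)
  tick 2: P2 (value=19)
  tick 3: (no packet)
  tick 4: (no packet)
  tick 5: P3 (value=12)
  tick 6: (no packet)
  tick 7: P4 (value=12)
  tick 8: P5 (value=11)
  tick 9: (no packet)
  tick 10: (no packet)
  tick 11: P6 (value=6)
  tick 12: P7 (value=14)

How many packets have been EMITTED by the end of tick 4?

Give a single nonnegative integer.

Tick 1: [PARSE:P1(v=6,ok=F), VALIDATE:-, TRANSFORM:-, EMIT:-] out:-; in:P1
Tick 2: [PARSE:P2(v=19,ok=F), VALIDATE:P1(v=6,ok=F), TRANSFORM:-, EMIT:-] out:-; in:P2
Tick 3: [PARSE:-, VALIDATE:P2(v=19,ok=T), TRANSFORM:P1(v=0,ok=F), EMIT:-] out:-; in:-
Tick 4: [PARSE:-, VALIDATE:-, TRANSFORM:P2(v=95,ok=T), EMIT:P1(v=0,ok=F)] out:-; in:-
Emitted by tick 4: []

Answer: 0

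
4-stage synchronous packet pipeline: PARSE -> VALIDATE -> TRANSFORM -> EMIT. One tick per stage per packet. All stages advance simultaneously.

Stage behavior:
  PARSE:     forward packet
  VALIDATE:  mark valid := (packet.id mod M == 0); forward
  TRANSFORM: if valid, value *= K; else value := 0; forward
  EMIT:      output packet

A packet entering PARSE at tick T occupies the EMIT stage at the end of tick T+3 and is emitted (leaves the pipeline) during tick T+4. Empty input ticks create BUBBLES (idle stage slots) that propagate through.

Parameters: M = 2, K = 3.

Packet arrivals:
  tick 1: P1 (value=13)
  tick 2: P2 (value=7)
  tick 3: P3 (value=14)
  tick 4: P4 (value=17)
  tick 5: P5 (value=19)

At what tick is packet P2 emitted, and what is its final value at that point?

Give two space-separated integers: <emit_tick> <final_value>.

Tick 1: [PARSE:P1(v=13,ok=F), VALIDATE:-, TRANSFORM:-, EMIT:-] out:-; in:P1
Tick 2: [PARSE:P2(v=7,ok=F), VALIDATE:P1(v=13,ok=F), TRANSFORM:-, EMIT:-] out:-; in:P2
Tick 3: [PARSE:P3(v=14,ok=F), VALIDATE:P2(v=7,ok=T), TRANSFORM:P1(v=0,ok=F), EMIT:-] out:-; in:P3
Tick 4: [PARSE:P4(v=17,ok=F), VALIDATE:P3(v=14,ok=F), TRANSFORM:P2(v=21,ok=T), EMIT:P1(v=0,ok=F)] out:-; in:P4
Tick 5: [PARSE:P5(v=19,ok=F), VALIDATE:P4(v=17,ok=T), TRANSFORM:P3(v=0,ok=F), EMIT:P2(v=21,ok=T)] out:P1(v=0); in:P5
Tick 6: [PARSE:-, VALIDATE:P5(v=19,ok=F), TRANSFORM:P4(v=51,ok=T), EMIT:P3(v=0,ok=F)] out:P2(v=21); in:-
Tick 7: [PARSE:-, VALIDATE:-, TRANSFORM:P5(v=0,ok=F), EMIT:P4(v=51,ok=T)] out:P3(v=0); in:-
Tick 8: [PARSE:-, VALIDATE:-, TRANSFORM:-, EMIT:P5(v=0,ok=F)] out:P4(v=51); in:-
Tick 9: [PARSE:-, VALIDATE:-, TRANSFORM:-, EMIT:-] out:P5(v=0); in:-
P2: arrives tick 2, valid=True (id=2, id%2=0), emit tick 6, final value 21

Answer: 6 21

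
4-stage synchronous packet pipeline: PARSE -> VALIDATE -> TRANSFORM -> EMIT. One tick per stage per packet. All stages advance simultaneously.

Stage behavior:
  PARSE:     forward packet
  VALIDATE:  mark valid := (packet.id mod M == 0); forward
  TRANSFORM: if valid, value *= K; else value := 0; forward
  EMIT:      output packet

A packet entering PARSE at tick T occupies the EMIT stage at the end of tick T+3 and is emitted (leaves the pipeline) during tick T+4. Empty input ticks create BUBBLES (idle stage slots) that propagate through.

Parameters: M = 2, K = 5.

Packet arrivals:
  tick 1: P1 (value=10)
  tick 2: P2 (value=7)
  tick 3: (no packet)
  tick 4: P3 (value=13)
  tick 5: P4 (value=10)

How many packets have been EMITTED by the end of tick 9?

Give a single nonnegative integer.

Answer: 4

Derivation:
Tick 1: [PARSE:P1(v=10,ok=F), VALIDATE:-, TRANSFORM:-, EMIT:-] out:-; in:P1
Tick 2: [PARSE:P2(v=7,ok=F), VALIDATE:P1(v=10,ok=F), TRANSFORM:-, EMIT:-] out:-; in:P2
Tick 3: [PARSE:-, VALIDATE:P2(v=7,ok=T), TRANSFORM:P1(v=0,ok=F), EMIT:-] out:-; in:-
Tick 4: [PARSE:P3(v=13,ok=F), VALIDATE:-, TRANSFORM:P2(v=35,ok=T), EMIT:P1(v=0,ok=F)] out:-; in:P3
Tick 5: [PARSE:P4(v=10,ok=F), VALIDATE:P3(v=13,ok=F), TRANSFORM:-, EMIT:P2(v=35,ok=T)] out:P1(v=0); in:P4
Tick 6: [PARSE:-, VALIDATE:P4(v=10,ok=T), TRANSFORM:P3(v=0,ok=F), EMIT:-] out:P2(v=35); in:-
Tick 7: [PARSE:-, VALIDATE:-, TRANSFORM:P4(v=50,ok=T), EMIT:P3(v=0,ok=F)] out:-; in:-
Tick 8: [PARSE:-, VALIDATE:-, TRANSFORM:-, EMIT:P4(v=50,ok=T)] out:P3(v=0); in:-
Tick 9: [PARSE:-, VALIDATE:-, TRANSFORM:-, EMIT:-] out:P4(v=50); in:-
Emitted by tick 9: ['P1', 'P2', 'P3', 'P4']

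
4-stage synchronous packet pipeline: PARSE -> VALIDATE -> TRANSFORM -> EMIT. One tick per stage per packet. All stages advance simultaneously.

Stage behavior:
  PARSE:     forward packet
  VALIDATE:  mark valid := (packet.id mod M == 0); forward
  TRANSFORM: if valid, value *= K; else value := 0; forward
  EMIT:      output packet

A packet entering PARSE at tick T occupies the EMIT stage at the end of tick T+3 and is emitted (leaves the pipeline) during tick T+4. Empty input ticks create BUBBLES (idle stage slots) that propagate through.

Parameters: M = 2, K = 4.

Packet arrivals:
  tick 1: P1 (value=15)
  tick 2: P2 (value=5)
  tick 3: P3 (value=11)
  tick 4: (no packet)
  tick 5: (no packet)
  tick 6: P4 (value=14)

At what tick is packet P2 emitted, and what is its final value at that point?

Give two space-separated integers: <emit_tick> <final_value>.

Tick 1: [PARSE:P1(v=15,ok=F), VALIDATE:-, TRANSFORM:-, EMIT:-] out:-; in:P1
Tick 2: [PARSE:P2(v=5,ok=F), VALIDATE:P1(v=15,ok=F), TRANSFORM:-, EMIT:-] out:-; in:P2
Tick 3: [PARSE:P3(v=11,ok=F), VALIDATE:P2(v=5,ok=T), TRANSFORM:P1(v=0,ok=F), EMIT:-] out:-; in:P3
Tick 4: [PARSE:-, VALIDATE:P3(v=11,ok=F), TRANSFORM:P2(v=20,ok=T), EMIT:P1(v=0,ok=F)] out:-; in:-
Tick 5: [PARSE:-, VALIDATE:-, TRANSFORM:P3(v=0,ok=F), EMIT:P2(v=20,ok=T)] out:P1(v=0); in:-
Tick 6: [PARSE:P4(v=14,ok=F), VALIDATE:-, TRANSFORM:-, EMIT:P3(v=0,ok=F)] out:P2(v=20); in:P4
Tick 7: [PARSE:-, VALIDATE:P4(v=14,ok=T), TRANSFORM:-, EMIT:-] out:P3(v=0); in:-
Tick 8: [PARSE:-, VALIDATE:-, TRANSFORM:P4(v=56,ok=T), EMIT:-] out:-; in:-
Tick 9: [PARSE:-, VALIDATE:-, TRANSFORM:-, EMIT:P4(v=56,ok=T)] out:-; in:-
Tick 10: [PARSE:-, VALIDATE:-, TRANSFORM:-, EMIT:-] out:P4(v=56); in:-
P2: arrives tick 2, valid=True (id=2, id%2=0), emit tick 6, final value 20

Answer: 6 20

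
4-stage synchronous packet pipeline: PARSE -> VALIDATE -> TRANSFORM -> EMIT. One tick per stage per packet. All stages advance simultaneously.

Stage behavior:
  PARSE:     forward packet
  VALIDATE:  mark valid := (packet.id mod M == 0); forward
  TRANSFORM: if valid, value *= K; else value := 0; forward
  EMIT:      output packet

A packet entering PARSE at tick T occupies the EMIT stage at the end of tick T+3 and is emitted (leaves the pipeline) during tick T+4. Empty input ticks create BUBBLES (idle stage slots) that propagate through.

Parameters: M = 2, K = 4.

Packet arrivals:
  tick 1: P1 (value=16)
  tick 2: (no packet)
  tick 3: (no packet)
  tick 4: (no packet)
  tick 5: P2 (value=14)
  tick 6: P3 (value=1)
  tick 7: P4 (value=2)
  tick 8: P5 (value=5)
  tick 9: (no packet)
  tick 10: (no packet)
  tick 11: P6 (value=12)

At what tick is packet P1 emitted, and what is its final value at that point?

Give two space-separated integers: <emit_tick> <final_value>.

Answer: 5 0

Derivation:
Tick 1: [PARSE:P1(v=16,ok=F), VALIDATE:-, TRANSFORM:-, EMIT:-] out:-; in:P1
Tick 2: [PARSE:-, VALIDATE:P1(v=16,ok=F), TRANSFORM:-, EMIT:-] out:-; in:-
Tick 3: [PARSE:-, VALIDATE:-, TRANSFORM:P1(v=0,ok=F), EMIT:-] out:-; in:-
Tick 4: [PARSE:-, VALIDATE:-, TRANSFORM:-, EMIT:P1(v=0,ok=F)] out:-; in:-
Tick 5: [PARSE:P2(v=14,ok=F), VALIDATE:-, TRANSFORM:-, EMIT:-] out:P1(v=0); in:P2
Tick 6: [PARSE:P3(v=1,ok=F), VALIDATE:P2(v=14,ok=T), TRANSFORM:-, EMIT:-] out:-; in:P3
Tick 7: [PARSE:P4(v=2,ok=F), VALIDATE:P3(v=1,ok=F), TRANSFORM:P2(v=56,ok=T), EMIT:-] out:-; in:P4
Tick 8: [PARSE:P5(v=5,ok=F), VALIDATE:P4(v=2,ok=T), TRANSFORM:P3(v=0,ok=F), EMIT:P2(v=56,ok=T)] out:-; in:P5
Tick 9: [PARSE:-, VALIDATE:P5(v=5,ok=F), TRANSFORM:P4(v=8,ok=T), EMIT:P3(v=0,ok=F)] out:P2(v=56); in:-
Tick 10: [PARSE:-, VALIDATE:-, TRANSFORM:P5(v=0,ok=F), EMIT:P4(v=8,ok=T)] out:P3(v=0); in:-
Tick 11: [PARSE:P6(v=12,ok=F), VALIDATE:-, TRANSFORM:-, EMIT:P5(v=0,ok=F)] out:P4(v=8); in:P6
Tick 12: [PARSE:-, VALIDATE:P6(v=12,ok=T), TRANSFORM:-, EMIT:-] out:P5(v=0); in:-
Tick 13: [PARSE:-, VALIDATE:-, TRANSFORM:P6(v=48,ok=T), EMIT:-] out:-; in:-
Tick 14: [PARSE:-, VALIDATE:-, TRANSFORM:-, EMIT:P6(v=48,ok=T)] out:-; in:-
Tick 15: [PARSE:-, VALIDATE:-, TRANSFORM:-, EMIT:-] out:P6(v=48); in:-
P1: arrives tick 1, valid=False (id=1, id%2=1), emit tick 5, final value 0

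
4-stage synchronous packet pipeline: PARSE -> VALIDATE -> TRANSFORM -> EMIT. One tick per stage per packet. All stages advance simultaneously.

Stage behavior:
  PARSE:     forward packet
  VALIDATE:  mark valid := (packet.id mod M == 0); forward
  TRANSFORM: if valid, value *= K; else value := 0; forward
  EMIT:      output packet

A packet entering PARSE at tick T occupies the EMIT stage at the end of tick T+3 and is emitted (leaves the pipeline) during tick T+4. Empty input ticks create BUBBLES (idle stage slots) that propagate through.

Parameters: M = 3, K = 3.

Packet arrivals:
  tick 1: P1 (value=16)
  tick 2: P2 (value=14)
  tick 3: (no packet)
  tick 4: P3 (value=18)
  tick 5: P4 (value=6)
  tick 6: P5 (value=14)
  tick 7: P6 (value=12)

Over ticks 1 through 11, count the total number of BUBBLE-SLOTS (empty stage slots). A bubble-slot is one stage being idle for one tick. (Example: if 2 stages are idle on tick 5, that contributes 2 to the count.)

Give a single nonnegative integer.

Answer: 20

Derivation:
Tick 1: [PARSE:P1(v=16,ok=F), VALIDATE:-, TRANSFORM:-, EMIT:-] out:-; bubbles=3
Tick 2: [PARSE:P2(v=14,ok=F), VALIDATE:P1(v=16,ok=F), TRANSFORM:-, EMIT:-] out:-; bubbles=2
Tick 3: [PARSE:-, VALIDATE:P2(v=14,ok=F), TRANSFORM:P1(v=0,ok=F), EMIT:-] out:-; bubbles=2
Tick 4: [PARSE:P3(v=18,ok=F), VALIDATE:-, TRANSFORM:P2(v=0,ok=F), EMIT:P1(v=0,ok=F)] out:-; bubbles=1
Tick 5: [PARSE:P4(v=6,ok=F), VALIDATE:P3(v=18,ok=T), TRANSFORM:-, EMIT:P2(v=0,ok=F)] out:P1(v=0); bubbles=1
Tick 6: [PARSE:P5(v=14,ok=F), VALIDATE:P4(v=6,ok=F), TRANSFORM:P3(v=54,ok=T), EMIT:-] out:P2(v=0); bubbles=1
Tick 7: [PARSE:P6(v=12,ok=F), VALIDATE:P5(v=14,ok=F), TRANSFORM:P4(v=0,ok=F), EMIT:P3(v=54,ok=T)] out:-; bubbles=0
Tick 8: [PARSE:-, VALIDATE:P6(v=12,ok=T), TRANSFORM:P5(v=0,ok=F), EMIT:P4(v=0,ok=F)] out:P3(v=54); bubbles=1
Tick 9: [PARSE:-, VALIDATE:-, TRANSFORM:P6(v=36,ok=T), EMIT:P5(v=0,ok=F)] out:P4(v=0); bubbles=2
Tick 10: [PARSE:-, VALIDATE:-, TRANSFORM:-, EMIT:P6(v=36,ok=T)] out:P5(v=0); bubbles=3
Tick 11: [PARSE:-, VALIDATE:-, TRANSFORM:-, EMIT:-] out:P6(v=36); bubbles=4
Total bubble-slots: 20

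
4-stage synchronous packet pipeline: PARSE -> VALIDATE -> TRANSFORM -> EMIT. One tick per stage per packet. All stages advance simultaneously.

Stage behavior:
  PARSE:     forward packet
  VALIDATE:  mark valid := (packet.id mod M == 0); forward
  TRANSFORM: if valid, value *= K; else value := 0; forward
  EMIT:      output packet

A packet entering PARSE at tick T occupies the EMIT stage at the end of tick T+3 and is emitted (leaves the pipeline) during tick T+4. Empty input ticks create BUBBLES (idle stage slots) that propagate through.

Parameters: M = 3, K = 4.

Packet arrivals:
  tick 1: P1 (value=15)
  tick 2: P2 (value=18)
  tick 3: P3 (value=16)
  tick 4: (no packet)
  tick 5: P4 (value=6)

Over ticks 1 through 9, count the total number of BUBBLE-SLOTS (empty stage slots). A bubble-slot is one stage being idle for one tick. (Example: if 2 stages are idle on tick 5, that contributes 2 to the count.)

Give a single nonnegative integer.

Answer: 20

Derivation:
Tick 1: [PARSE:P1(v=15,ok=F), VALIDATE:-, TRANSFORM:-, EMIT:-] out:-; bubbles=3
Tick 2: [PARSE:P2(v=18,ok=F), VALIDATE:P1(v=15,ok=F), TRANSFORM:-, EMIT:-] out:-; bubbles=2
Tick 3: [PARSE:P3(v=16,ok=F), VALIDATE:P2(v=18,ok=F), TRANSFORM:P1(v=0,ok=F), EMIT:-] out:-; bubbles=1
Tick 4: [PARSE:-, VALIDATE:P3(v=16,ok=T), TRANSFORM:P2(v=0,ok=F), EMIT:P1(v=0,ok=F)] out:-; bubbles=1
Tick 5: [PARSE:P4(v=6,ok=F), VALIDATE:-, TRANSFORM:P3(v=64,ok=T), EMIT:P2(v=0,ok=F)] out:P1(v=0); bubbles=1
Tick 6: [PARSE:-, VALIDATE:P4(v=6,ok=F), TRANSFORM:-, EMIT:P3(v=64,ok=T)] out:P2(v=0); bubbles=2
Tick 7: [PARSE:-, VALIDATE:-, TRANSFORM:P4(v=0,ok=F), EMIT:-] out:P3(v=64); bubbles=3
Tick 8: [PARSE:-, VALIDATE:-, TRANSFORM:-, EMIT:P4(v=0,ok=F)] out:-; bubbles=3
Tick 9: [PARSE:-, VALIDATE:-, TRANSFORM:-, EMIT:-] out:P4(v=0); bubbles=4
Total bubble-slots: 20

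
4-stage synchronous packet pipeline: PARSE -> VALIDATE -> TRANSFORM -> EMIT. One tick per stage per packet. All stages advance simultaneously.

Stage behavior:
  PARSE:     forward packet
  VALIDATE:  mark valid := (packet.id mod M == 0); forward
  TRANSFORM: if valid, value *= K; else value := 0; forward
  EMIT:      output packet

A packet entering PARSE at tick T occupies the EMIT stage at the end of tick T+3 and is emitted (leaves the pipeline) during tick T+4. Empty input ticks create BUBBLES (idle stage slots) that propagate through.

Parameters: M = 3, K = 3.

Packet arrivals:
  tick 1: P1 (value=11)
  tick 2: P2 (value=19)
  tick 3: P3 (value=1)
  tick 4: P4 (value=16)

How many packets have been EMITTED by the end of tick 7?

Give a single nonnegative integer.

Answer: 3

Derivation:
Tick 1: [PARSE:P1(v=11,ok=F), VALIDATE:-, TRANSFORM:-, EMIT:-] out:-; in:P1
Tick 2: [PARSE:P2(v=19,ok=F), VALIDATE:P1(v=11,ok=F), TRANSFORM:-, EMIT:-] out:-; in:P2
Tick 3: [PARSE:P3(v=1,ok=F), VALIDATE:P2(v=19,ok=F), TRANSFORM:P1(v=0,ok=F), EMIT:-] out:-; in:P3
Tick 4: [PARSE:P4(v=16,ok=F), VALIDATE:P3(v=1,ok=T), TRANSFORM:P2(v=0,ok=F), EMIT:P1(v=0,ok=F)] out:-; in:P4
Tick 5: [PARSE:-, VALIDATE:P4(v=16,ok=F), TRANSFORM:P3(v=3,ok=T), EMIT:P2(v=0,ok=F)] out:P1(v=0); in:-
Tick 6: [PARSE:-, VALIDATE:-, TRANSFORM:P4(v=0,ok=F), EMIT:P3(v=3,ok=T)] out:P2(v=0); in:-
Tick 7: [PARSE:-, VALIDATE:-, TRANSFORM:-, EMIT:P4(v=0,ok=F)] out:P3(v=3); in:-
Emitted by tick 7: ['P1', 'P2', 'P3']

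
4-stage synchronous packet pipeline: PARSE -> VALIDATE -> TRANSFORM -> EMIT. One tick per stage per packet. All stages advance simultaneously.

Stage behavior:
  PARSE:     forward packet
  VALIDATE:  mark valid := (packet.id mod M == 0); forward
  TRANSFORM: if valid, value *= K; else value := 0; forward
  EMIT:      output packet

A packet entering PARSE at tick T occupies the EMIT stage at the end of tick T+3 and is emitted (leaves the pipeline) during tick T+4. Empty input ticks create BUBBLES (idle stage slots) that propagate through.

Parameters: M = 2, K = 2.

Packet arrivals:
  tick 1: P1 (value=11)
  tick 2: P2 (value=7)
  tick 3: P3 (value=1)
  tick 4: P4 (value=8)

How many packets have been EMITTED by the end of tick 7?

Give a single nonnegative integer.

Answer: 3

Derivation:
Tick 1: [PARSE:P1(v=11,ok=F), VALIDATE:-, TRANSFORM:-, EMIT:-] out:-; in:P1
Tick 2: [PARSE:P2(v=7,ok=F), VALIDATE:P1(v=11,ok=F), TRANSFORM:-, EMIT:-] out:-; in:P2
Tick 3: [PARSE:P3(v=1,ok=F), VALIDATE:P2(v=7,ok=T), TRANSFORM:P1(v=0,ok=F), EMIT:-] out:-; in:P3
Tick 4: [PARSE:P4(v=8,ok=F), VALIDATE:P3(v=1,ok=F), TRANSFORM:P2(v=14,ok=T), EMIT:P1(v=0,ok=F)] out:-; in:P4
Tick 5: [PARSE:-, VALIDATE:P4(v=8,ok=T), TRANSFORM:P3(v=0,ok=F), EMIT:P2(v=14,ok=T)] out:P1(v=0); in:-
Tick 6: [PARSE:-, VALIDATE:-, TRANSFORM:P4(v=16,ok=T), EMIT:P3(v=0,ok=F)] out:P2(v=14); in:-
Tick 7: [PARSE:-, VALIDATE:-, TRANSFORM:-, EMIT:P4(v=16,ok=T)] out:P3(v=0); in:-
Emitted by tick 7: ['P1', 'P2', 'P3']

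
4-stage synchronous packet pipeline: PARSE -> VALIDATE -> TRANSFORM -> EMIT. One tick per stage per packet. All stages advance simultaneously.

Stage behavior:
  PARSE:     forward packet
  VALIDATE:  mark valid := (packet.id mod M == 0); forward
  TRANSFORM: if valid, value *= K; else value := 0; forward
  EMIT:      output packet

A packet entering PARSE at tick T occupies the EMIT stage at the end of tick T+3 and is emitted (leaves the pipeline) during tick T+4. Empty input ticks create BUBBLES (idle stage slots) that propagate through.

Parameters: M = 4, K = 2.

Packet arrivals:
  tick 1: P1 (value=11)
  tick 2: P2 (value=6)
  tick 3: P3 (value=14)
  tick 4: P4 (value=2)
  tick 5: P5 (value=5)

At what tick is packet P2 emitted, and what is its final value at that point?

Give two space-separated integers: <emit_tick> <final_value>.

Answer: 6 0

Derivation:
Tick 1: [PARSE:P1(v=11,ok=F), VALIDATE:-, TRANSFORM:-, EMIT:-] out:-; in:P1
Tick 2: [PARSE:P2(v=6,ok=F), VALIDATE:P1(v=11,ok=F), TRANSFORM:-, EMIT:-] out:-; in:P2
Tick 3: [PARSE:P3(v=14,ok=F), VALIDATE:P2(v=6,ok=F), TRANSFORM:P1(v=0,ok=F), EMIT:-] out:-; in:P3
Tick 4: [PARSE:P4(v=2,ok=F), VALIDATE:P3(v=14,ok=F), TRANSFORM:P2(v=0,ok=F), EMIT:P1(v=0,ok=F)] out:-; in:P4
Tick 5: [PARSE:P5(v=5,ok=F), VALIDATE:P4(v=2,ok=T), TRANSFORM:P3(v=0,ok=F), EMIT:P2(v=0,ok=F)] out:P1(v=0); in:P5
Tick 6: [PARSE:-, VALIDATE:P5(v=5,ok=F), TRANSFORM:P4(v=4,ok=T), EMIT:P3(v=0,ok=F)] out:P2(v=0); in:-
Tick 7: [PARSE:-, VALIDATE:-, TRANSFORM:P5(v=0,ok=F), EMIT:P4(v=4,ok=T)] out:P3(v=0); in:-
Tick 8: [PARSE:-, VALIDATE:-, TRANSFORM:-, EMIT:P5(v=0,ok=F)] out:P4(v=4); in:-
Tick 9: [PARSE:-, VALIDATE:-, TRANSFORM:-, EMIT:-] out:P5(v=0); in:-
P2: arrives tick 2, valid=False (id=2, id%4=2), emit tick 6, final value 0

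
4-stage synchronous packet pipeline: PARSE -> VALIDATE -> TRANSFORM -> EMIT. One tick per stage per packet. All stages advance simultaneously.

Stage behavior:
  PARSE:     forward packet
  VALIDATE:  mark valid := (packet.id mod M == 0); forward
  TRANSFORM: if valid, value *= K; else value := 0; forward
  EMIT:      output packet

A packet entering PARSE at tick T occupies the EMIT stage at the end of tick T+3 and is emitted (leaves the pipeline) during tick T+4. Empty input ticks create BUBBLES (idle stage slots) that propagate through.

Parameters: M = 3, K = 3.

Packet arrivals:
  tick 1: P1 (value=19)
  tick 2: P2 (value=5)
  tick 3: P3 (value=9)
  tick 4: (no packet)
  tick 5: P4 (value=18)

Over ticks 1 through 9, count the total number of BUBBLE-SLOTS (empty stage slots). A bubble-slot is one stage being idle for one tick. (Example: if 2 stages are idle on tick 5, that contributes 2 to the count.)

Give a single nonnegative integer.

Answer: 20

Derivation:
Tick 1: [PARSE:P1(v=19,ok=F), VALIDATE:-, TRANSFORM:-, EMIT:-] out:-; bubbles=3
Tick 2: [PARSE:P2(v=5,ok=F), VALIDATE:P1(v=19,ok=F), TRANSFORM:-, EMIT:-] out:-; bubbles=2
Tick 3: [PARSE:P3(v=9,ok=F), VALIDATE:P2(v=5,ok=F), TRANSFORM:P1(v=0,ok=F), EMIT:-] out:-; bubbles=1
Tick 4: [PARSE:-, VALIDATE:P3(v=9,ok=T), TRANSFORM:P2(v=0,ok=F), EMIT:P1(v=0,ok=F)] out:-; bubbles=1
Tick 5: [PARSE:P4(v=18,ok=F), VALIDATE:-, TRANSFORM:P3(v=27,ok=T), EMIT:P2(v=0,ok=F)] out:P1(v=0); bubbles=1
Tick 6: [PARSE:-, VALIDATE:P4(v=18,ok=F), TRANSFORM:-, EMIT:P3(v=27,ok=T)] out:P2(v=0); bubbles=2
Tick 7: [PARSE:-, VALIDATE:-, TRANSFORM:P4(v=0,ok=F), EMIT:-] out:P3(v=27); bubbles=3
Tick 8: [PARSE:-, VALIDATE:-, TRANSFORM:-, EMIT:P4(v=0,ok=F)] out:-; bubbles=3
Tick 9: [PARSE:-, VALIDATE:-, TRANSFORM:-, EMIT:-] out:P4(v=0); bubbles=4
Total bubble-slots: 20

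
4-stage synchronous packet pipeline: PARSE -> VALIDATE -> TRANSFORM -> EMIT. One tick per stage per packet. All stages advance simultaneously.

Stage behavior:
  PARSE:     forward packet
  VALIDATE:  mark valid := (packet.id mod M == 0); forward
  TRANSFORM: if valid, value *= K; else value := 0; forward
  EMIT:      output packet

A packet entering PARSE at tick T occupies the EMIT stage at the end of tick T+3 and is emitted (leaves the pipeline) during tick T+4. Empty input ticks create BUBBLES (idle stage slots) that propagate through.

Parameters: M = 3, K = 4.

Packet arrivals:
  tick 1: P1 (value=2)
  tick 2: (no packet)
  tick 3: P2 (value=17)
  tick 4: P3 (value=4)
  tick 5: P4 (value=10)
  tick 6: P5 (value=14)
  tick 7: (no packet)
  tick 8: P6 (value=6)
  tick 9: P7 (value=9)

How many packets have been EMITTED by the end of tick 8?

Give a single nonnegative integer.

Tick 1: [PARSE:P1(v=2,ok=F), VALIDATE:-, TRANSFORM:-, EMIT:-] out:-; in:P1
Tick 2: [PARSE:-, VALIDATE:P1(v=2,ok=F), TRANSFORM:-, EMIT:-] out:-; in:-
Tick 3: [PARSE:P2(v=17,ok=F), VALIDATE:-, TRANSFORM:P1(v=0,ok=F), EMIT:-] out:-; in:P2
Tick 4: [PARSE:P3(v=4,ok=F), VALIDATE:P2(v=17,ok=F), TRANSFORM:-, EMIT:P1(v=0,ok=F)] out:-; in:P3
Tick 5: [PARSE:P4(v=10,ok=F), VALIDATE:P3(v=4,ok=T), TRANSFORM:P2(v=0,ok=F), EMIT:-] out:P1(v=0); in:P4
Tick 6: [PARSE:P5(v=14,ok=F), VALIDATE:P4(v=10,ok=F), TRANSFORM:P3(v=16,ok=T), EMIT:P2(v=0,ok=F)] out:-; in:P5
Tick 7: [PARSE:-, VALIDATE:P5(v=14,ok=F), TRANSFORM:P4(v=0,ok=F), EMIT:P3(v=16,ok=T)] out:P2(v=0); in:-
Tick 8: [PARSE:P6(v=6,ok=F), VALIDATE:-, TRANSFORM:P5(v=0,ok=F), EMIT:P4(v=0,ok=F)] out:P3(v=16); in:P6
Emitted by tick 8: ['P1', 'P2', 'P3']

Answer: 3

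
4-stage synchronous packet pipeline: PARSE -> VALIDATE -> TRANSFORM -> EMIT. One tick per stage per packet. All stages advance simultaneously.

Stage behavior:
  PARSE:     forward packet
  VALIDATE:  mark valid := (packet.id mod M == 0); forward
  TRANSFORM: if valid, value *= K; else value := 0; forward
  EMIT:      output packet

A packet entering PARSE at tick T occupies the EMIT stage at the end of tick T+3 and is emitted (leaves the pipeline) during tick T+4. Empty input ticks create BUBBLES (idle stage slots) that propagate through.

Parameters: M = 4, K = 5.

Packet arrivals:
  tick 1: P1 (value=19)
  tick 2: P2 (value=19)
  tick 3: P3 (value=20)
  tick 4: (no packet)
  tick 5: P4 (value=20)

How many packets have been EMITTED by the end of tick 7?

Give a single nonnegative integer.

Tick 1: [PARSE:P1(v=19,ok=F), VALIDATE:-, TRANSFORM:-, EMIT:-] out:-; in:P1
Tick 2: [PARSE:P2(v=19,ok=F), VALIDATE:P1(v=19,ok=F), TRANSFORM:-, EMIT:-] out:-; in:P2
Tick 3: [PARSE:P3(v=20,ok=F), VALIDATE:P2(v=19,ok=F), TRANSFORM:P1(v=0,ok=F), EMIT:-] out:-; in:P3
Tick 4: [PARSE:-, VALIDATE:P3(v=20,ok=F), TRANSFORM:P2(v=0,ok=F), EMIT:P1(v=0,ok=F)] out:-; in:-
Tick 5: [PARSE:P4(v=20,ok=F), VALIDATE:-, TRANSFORM:P3(v=0,ok=F), EMIT:P2(v=0,ok=F)] out:P1(v=0); in:P4
Tick 6: [PARSE:-, VALIDATE:P4(v=20,ok=T), TRANSFORM:-, EMIT:P3(v=0,ok=F)] out:P2(v=0); in:-
Tick 7: [PARSE:-, VALIDATE:-, TRANSFORM:P4(v=100,ok=T), EMIT:-] out:P3(v=0); in:-
Emitted by tick 7: ['P1', 'P2', 'P3']

Answer: 3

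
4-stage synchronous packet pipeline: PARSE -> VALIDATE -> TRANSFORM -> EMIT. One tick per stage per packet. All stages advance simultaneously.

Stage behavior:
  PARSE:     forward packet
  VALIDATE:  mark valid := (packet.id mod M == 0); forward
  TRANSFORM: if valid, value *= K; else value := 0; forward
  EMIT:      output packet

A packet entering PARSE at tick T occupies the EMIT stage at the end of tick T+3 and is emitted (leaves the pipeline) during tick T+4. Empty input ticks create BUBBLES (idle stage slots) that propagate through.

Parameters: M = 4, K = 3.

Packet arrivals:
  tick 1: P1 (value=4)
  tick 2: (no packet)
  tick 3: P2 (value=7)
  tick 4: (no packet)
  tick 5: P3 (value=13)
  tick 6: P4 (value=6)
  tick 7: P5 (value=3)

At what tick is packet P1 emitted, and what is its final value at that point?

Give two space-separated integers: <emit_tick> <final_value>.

Answer: 5 0

Derivation:
Tick 1: [PARSE:P1(v=4,ok=F), VALIDATE:-, TRANSFORM:-, EMIT:-] out:-; in:P1
Tick 2: [PARSE:-, VALIDATE:P1(v=4,ok=F), TRANSFORM:-, EMIT:-] out:-; in:-
Tick 3: [PARSE:P2(v=7,ok=F), VALIDATE:-, TRANSFORM:P1(v=0,ok=F), EMIT:-] out:-; in:P2
Tick 4: [PARSE:-, VALIDATE:P2(v=7,ok=F), TRANSFORM:-, EMIT:P1(v=0,ok=F)] out:-; in:-
Tick 5: [PARSE:P3(v=13,ok=F), VALIDATE:-, TRANSFORM:P2(v=0,ok=F), EMIT:-] out:P1(v=0); in:P3
Tick 6: [PARSE:P4(v=6,ok=F), VALIDATE:P3(v=13,ok=F), TRANSFORM:-, EMIT:P2(v=0,ok=F)] out:-; in:P4
Tick 7: [PARSE:P5(v=3,ok=F), VALIDATE:P4(v=6,ok=T), TRANSFORM:P3(v=0,ok=F), EMIT:-] out:P2(v=0); in:P5
Tick 8: [PARSE:-, VALIDATE:P5(v=3,ok=F), TRANSFORM:P4(v=18,ok=T), EMIT:P3(v=0,ok=F)] out:-; in:-
Tick 9: [PARSE:-, VALIDATE:-, TRANSFORM:P5(v=0,ok=F), EMIT:P4(v=18,ok=T)] out:P3(v=0); in:-
Tick 10: [PARSE:-, VALIDATE:-, TRANSFORM:-, EMIT:P5(v=0,ok=F)] out:P4(v=18); in:-
Tick 11: [PARSE:-, VALIDATE:-, TRANSFORM:-, EMIT:-] out:P5(v=0); in:-
P1: arrives tick 1, valid=False (id=1, id%4=1), emit tick 5, final value 0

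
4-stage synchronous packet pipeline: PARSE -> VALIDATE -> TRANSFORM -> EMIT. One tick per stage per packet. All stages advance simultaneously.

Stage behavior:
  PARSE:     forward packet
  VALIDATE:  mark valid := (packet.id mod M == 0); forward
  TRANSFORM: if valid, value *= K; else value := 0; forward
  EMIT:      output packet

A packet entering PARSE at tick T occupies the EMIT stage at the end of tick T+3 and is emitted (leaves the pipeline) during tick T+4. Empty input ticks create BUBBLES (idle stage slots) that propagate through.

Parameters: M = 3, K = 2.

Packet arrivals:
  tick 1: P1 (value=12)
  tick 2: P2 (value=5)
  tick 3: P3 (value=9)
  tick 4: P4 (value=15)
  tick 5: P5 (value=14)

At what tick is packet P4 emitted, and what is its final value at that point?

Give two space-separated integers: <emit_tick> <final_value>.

Answer: 8 0

Derivation:
Tick 1: [PARSE:P1(v=12,ok=F), VALIDATE:-, TRANSFORM:-, EMIT:-] out:-; in:P1
Tick 2: [PARSE:P2(v=5,ok=F), VALIDATE:P1(v=12,ok=F), TRANSFORM:-, EMIT:-] out:-; in:P2
Tick 3: [PARSE:P3(v=9,ok=F), VALIDATE:P2(v=5,ok=F), TRANSFORM:P1(v=0,ok=F), EMIT:-] out:-; in:P3
Tick 4: [PARSE:P4(v=15,ok=F), VALIDATE:P3(v=9,ok=T), TRANSFORM:P2(v=0,ok=F), EMIT:P1(v=0,ok=F)] out:-; in:P4
Tick 5: [PARSE:P5(v=14,ok=F), VALIDATE:P4(v=15,ok=F), TRANSFORM:P3(v=18,ok=T), EMIT:P2(v=0,ok=F)] out:P1(v=0); in:P5
Tick 6: [PARSE:-, VALIDATE:P5(v=14,ok=F), TRANSFORM:P4(v=0,ok=F), EMIT:P3(v=18,ok=T)] out:P2(v=0); in:-
Tick 7: [PARSE:-, VALIDATE:-, TRANSFORM:P5(v=0,ok=F), EMIT:P4(v=0,ok=F)] out:P3(v=18); in:-
Tick 8: [PARSE:-, VALIDATE:-, TRANSFORM:-, EMIT:P5(v=0,ok=F)] out:P4(v=0); in:-
Tick 9: [PARSE:-, VALIDATE:-, TRANSFORM:-, EMIT:-] out:P5(v=0); in:-
P4: arrives tick 4, valid=False (id=4, id%3=1), emit tick 8, final value 0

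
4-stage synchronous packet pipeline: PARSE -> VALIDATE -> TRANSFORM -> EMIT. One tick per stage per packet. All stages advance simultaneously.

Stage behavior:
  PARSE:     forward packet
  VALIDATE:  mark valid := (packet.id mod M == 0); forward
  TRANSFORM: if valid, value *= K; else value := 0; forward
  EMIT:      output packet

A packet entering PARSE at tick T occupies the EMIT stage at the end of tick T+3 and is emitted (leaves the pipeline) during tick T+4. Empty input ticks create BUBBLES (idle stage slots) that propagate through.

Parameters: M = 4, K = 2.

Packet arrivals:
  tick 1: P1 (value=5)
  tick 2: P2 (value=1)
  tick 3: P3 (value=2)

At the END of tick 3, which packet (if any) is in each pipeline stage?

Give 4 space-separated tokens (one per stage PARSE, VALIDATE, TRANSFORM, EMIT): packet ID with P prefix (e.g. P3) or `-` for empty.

Answer: P3 P2 P1 -

Derivation:
Tick 1: [PARSE:P1(v=5,ok=F), VALIDATE:-, TRANSFORM:-, EMIT:-] out:-; in:P1
Tick 2: [PARSE:P2(v=1,ok=F), VALIDATE:P1(v=5,ok=F), TRANSFORM:-, EMIT:-] out:-; in:P2
Tick 3: [PARSE:P3(v=2,ok=F), VALIDATE:P2(v=1,ok=F), TRANSFORM:P1(v=0,ok=F), EMIT:-] out:-; in:P3
At end of tick 3: ['P3', 'P2', 'P1', '-']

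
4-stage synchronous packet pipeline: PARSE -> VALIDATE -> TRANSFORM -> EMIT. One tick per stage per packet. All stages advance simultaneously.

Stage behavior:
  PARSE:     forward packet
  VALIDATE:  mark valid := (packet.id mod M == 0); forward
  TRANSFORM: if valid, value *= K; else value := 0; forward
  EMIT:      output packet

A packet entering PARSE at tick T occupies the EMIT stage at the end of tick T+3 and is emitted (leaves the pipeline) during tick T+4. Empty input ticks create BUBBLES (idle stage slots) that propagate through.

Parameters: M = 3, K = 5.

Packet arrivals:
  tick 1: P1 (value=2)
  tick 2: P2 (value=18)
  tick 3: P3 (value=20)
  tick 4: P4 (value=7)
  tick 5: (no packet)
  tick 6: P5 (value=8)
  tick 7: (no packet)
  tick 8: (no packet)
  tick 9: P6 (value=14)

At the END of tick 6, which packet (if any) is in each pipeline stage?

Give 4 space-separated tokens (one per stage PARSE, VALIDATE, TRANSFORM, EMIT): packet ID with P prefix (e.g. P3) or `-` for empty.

Answer: P5 - P4 P3

Derivation:
Tick 1: [PARSE:P1(v=2,ok=F), VALIDATE:-, TRANSFORM:-, EMIT:-] out:-; in:P1
Tick 2: [PARSE:P2(v=18,ok=F), VALIDATE:P1(v=2,ok=F), TRANSFORM:-, EMIT:-] out:-; in:P2
Tick 3: [PARSE:P3(v=20,ok=F), VALIDATE:P2(v=18,ok=F), TRANSFORM:P1(v=0,ok=F), EMIT:-] out:-; in:P3
Tick 4: [PARSE:P4(v=7,ok=F), VALIDATE:P3(v=20,ok=T), TRANSFORM:P2(v=0,ok=F), EMIT:P1(v=0,ok=F)] out:-; in:P4
Tick 5: [PARSE:-, VALIDATE:P4(v=7,ok=F), TRANSFORM:P3(v=100,ok=T), EMIT:P2(v=0,ok=F)] out:P1(v=0); in:-
Tick 6: [PARSE:P5(v=8,ok=F), VALIDATE:-, TRANSFORM:P4(v=0,ok=F), EMIT:P3(v=100,ok=T)] out:P2(v=0); in:P5
At end of tick 6: ['P5', '-', 'P4', 'P3']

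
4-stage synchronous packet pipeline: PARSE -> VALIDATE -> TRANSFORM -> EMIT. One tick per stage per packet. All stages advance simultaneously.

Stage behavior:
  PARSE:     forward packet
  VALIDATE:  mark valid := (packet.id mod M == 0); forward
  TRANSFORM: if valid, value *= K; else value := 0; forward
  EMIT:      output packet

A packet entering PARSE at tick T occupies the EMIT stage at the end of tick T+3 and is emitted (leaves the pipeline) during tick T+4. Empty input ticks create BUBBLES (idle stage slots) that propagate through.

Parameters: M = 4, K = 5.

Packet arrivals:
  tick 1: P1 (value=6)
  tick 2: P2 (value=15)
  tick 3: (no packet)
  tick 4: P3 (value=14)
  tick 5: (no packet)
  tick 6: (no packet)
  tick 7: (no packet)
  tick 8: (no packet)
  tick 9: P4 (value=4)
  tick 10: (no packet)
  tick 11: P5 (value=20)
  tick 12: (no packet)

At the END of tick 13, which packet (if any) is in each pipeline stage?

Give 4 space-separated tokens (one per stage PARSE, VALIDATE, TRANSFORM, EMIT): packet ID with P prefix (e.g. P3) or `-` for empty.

Answer: - - P5 -

Derivation:
Tick 1: [PARSE:P1(v=6,ok=F), VALIDATE:-, TRANSFORM:-, EMIT:-] out:-; in:P1
Tick 2: [PARSE:P2(v=15,ok=F), VALIDATE:P1(v=6,ok=F), TRANSFORM:-, EMIT:-] out:-; in:P2
Tick 3: [PARSE:-, VALIDATE:P2(v=15,ok=F), TRANSFORM:P1(v=0,ok=F), EMIT:-] out:-; in:-
Tick 4: [PARSE:P3(v=14,ok=F), VALIDATE:-, TRANSFORM:P2(v=0,ok=F), EMIT:P1(v=0,ok=F)] out:-; in:P3
Tick 5: [PARSE:-, VALIDATE:P3(v=14,ok=F), TRANSFORM:-, EMIT:P2(v=0,ok=F)] out:P1(v=0); in:-
Tick 6: [PARSE:-, VALIDATE:-, TRANSFORM:P3(v=0,ok=F), EMIT:-] out:P2(v=0); in:-
Tick 7: [PARSE:-, VALIDATE:-, TRANSFORM:-, EMIT:P3(v=0,ok=F)] out:-; in:-
Tick 8: [PARSE:-, VALIDATE:-, TRANSFORM:-, EMIT:-] out:P3(v=0); in:-
Tick 9: [PARSE:P4(v=4,ok=F), VALIDATE:-, TRANSFORM:-, EMIT:-] out:-; in:P4
Tick 10: [PARSE:-, VALIDATE:P4(v=4,ok=T), TRANSFORM:-, EMIT:-] out:-; in:-
Tick 11: [PARSE:P5(v=20,ok=F), VALIDATE:-, TRANSFORM:P4(v=20,ok=T), EMIT:-] out:-; in:P5
Tick 12: [PARSE:-, VALIDATE:P5(v=20,ok=F), TRANSFORM:-, EMIT:P4(v=20,ok=T)] out:-; in:-
Tick 13: [PARSE:-, VALIDATE:-, TRANSFORM:P5(v=0,ok=F), EMIT:-] out:P4(v=20); in:-
At end of tick 13: ['-', '-', 'P5', '-']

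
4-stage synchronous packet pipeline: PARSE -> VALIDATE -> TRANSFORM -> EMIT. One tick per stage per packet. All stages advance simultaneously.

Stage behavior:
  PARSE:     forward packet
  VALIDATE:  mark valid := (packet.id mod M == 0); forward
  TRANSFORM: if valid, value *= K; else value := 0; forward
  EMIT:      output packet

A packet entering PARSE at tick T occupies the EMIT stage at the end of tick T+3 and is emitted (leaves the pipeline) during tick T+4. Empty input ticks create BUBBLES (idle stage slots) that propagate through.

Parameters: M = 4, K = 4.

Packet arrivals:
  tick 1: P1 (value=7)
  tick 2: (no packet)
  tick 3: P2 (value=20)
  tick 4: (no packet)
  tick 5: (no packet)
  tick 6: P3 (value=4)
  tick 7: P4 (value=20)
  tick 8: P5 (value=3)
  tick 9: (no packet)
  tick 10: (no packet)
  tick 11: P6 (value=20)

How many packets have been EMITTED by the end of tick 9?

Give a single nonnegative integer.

Tick 1: [PARSE:P1(v=7,ok=F), VALIDATE:-, TRANSFORM:-, EMIT:-] out:-; in:P1
Tick 2: [PARSE:-, VALIDATE:P1(v=7,ok=F), TRANSFORM:-, EMIT:-] out:-; in:-
Tick 3: [PARSE:P2(v=20,ok=F), VALIDATE:-, TRANSFORM:P1(v=0,ok=F), EMIT:-] out:-; in:P2
Tick 4: [PARSE:-, VALIDATE:P2(v=20,ok=F), TRANSFORM:-, EMIT:P1(v=0,ok=F)] out:-; in:-
Tick 5: [PARSE:-, VALIDATE:-, TRANSFORM:P2(v=0,ok=F), EMIT:-] out:P1(v=0); in:-
Tick 6: [PARSE:P3(v=4,ok=F), VALIDATE:-, TRANSFORM:-, EMIT:P2(v=0,ok=F)] out:-; in:P3
Tick 7: [PARSE:P4(v=20,ok=F), VALIDATE:P3(v=4,ok=F), TRANSFORM:-, EMIT:-] out:P2(v=0); in:P4
Tick 8: [PARSE:P5(v=3,ok=F), VALIDATE:P4(v=20,ok=T), TRANSFORM:P3(v=0,ok=F), EMIT:-] out:-; in:P5
Tick 9: [PARSE:-, VALIDATE:P5(v=3,ok=F), TRANSFORM:P4(v=80,ok=T), EMIT:P3(v=0,ok=F)] out:-; in:-
Emitted by tick 9: ['P1', 'P2']

Answer: 2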